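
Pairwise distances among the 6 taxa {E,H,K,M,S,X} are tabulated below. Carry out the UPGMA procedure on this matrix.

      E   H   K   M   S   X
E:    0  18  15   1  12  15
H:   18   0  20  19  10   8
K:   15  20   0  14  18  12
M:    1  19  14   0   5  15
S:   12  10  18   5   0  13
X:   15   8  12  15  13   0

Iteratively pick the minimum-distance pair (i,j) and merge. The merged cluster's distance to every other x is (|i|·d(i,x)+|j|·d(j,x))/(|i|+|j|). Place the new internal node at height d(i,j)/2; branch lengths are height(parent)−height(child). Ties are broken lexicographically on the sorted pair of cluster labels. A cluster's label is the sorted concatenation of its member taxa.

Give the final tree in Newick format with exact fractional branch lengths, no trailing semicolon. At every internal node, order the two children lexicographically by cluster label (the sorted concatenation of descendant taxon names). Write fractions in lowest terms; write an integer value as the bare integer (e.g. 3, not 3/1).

1. join E+M (d=1) ⇒ EM; edges |E|=1/2, |M|=1/2
  updated: d(EM,H)=37/2, d(EM,K)=29/2, d(EM,S)=17/2, d(EM,X)=15
2. join H+X (d=8) ⇒ HX; edges |H|=4, |X|=4
  updated: d(EM,HX)=67/4, d(HX,K)=16, d(HX,S)=23/2
3. join EM+S (d=17/2) ⇒ EMS; edges |EM|=15/4, |S|=17/4
  updated: d(EMS,HX)=15, d(EMS,K)=47/3
4. join EMS+HX (d=15) ⇒ EHMSX; edges |EMS|=13/4, |HX|=7/2
  updated: d(EHMSX,K)=79/5
5. join EHMSX+K (d=79/5) ⇒ EHKMSX; edges |EHMSX|=2/5, |K|=79/10
final tree: ((((E:1/2,M:1/2):15/4,S:17/4):13/4,(H:4,X:4):7/2):2/5,K:79/10)
total length: 641/20

((((E:1/2,M:1/2):15/4,S:17/4):13/4,(H:4,X:4):7/2):2/5,K:79/10)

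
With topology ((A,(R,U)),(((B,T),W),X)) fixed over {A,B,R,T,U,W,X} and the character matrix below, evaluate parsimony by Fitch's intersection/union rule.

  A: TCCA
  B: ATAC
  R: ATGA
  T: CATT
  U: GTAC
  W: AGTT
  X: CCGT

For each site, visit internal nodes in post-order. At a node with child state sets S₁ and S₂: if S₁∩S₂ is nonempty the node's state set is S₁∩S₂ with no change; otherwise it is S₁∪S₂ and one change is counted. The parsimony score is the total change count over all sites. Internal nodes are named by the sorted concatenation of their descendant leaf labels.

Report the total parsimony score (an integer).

site 0, node RU: R={A} ∪ U={G} → {A,G} (+1)
site 0, node ARU: A={T} ∪ RU={A,G} → {A,G,T} (+1)
site 0, node BT: B={A} ∪ T={C} → {A,C} (+1)
site 0, node BTW: BT={A,C} ∩ W={A} → {A} (+0)
site 0, node BTWX: BTW={A} ∪ X={C} → {A,C} (+1)
site 0, node ABRTUWX: ARU={A,G,T} ∩ BTWX={A,C} → {A} (+0)
site 1, node RU: R={T} ∩ U={T} → {T} (+0)
site 1, node ARU: A={C} ∪ RU={T} → {C,T} (+1)
site 1, node BT: B={T} ∪ T={A} → {A,T} (+1)
site 1, node BTW: BT={A,T} ∪ W={G} → {A,G,T} (+1)
site 1, node BTWX: BTW={A,G,T} ∪ X={C} → {A,C,G,T} (+1)
site 1, node ABRTUWX: ARU={C,T} ∩ BTWX={A,C,G,T} → {C,T} (+0)
site 2, node RU: R={G} ∪ U={A} → {A,G} (+1)
site 2, node ARU: A={C} ∪ RU={A,G} → {A,C,G} (+1)
site 2, node BT: B={A} ∪ T={T} → {A,T} (+1)
site 2, node BTW: BT={A,T} ∩ W={T} → {T} (+0)
site 2, node BTWX: BTW={T} ∪ X={G} → {G,T} (+1)
site 2, node ABRTUWX: ARU={A,C,G} ∩ BTWX={G,T} → {G} (+0)
site 3, node RU: R={A} ∪ U={C} → {A,C} (+1)
site 3, node ARU: A={A} ∩ RU={A,C} → {A} (+0)
site 3, node BT: B={C} ∪ T={T} → {C,T} (+1)
site 3, node BTW: BT={C,T} ∩ W={T} → {T} (+0)
site 3, node BTWX: BTW={T} ∩ X={T} → {T} (+0)
site 3, node ABRTUWX: ARU={A} ∪ BTWX={T} → {A,T} (+1)
per-site changes: [4, 4, 4, 3]; total = 15

15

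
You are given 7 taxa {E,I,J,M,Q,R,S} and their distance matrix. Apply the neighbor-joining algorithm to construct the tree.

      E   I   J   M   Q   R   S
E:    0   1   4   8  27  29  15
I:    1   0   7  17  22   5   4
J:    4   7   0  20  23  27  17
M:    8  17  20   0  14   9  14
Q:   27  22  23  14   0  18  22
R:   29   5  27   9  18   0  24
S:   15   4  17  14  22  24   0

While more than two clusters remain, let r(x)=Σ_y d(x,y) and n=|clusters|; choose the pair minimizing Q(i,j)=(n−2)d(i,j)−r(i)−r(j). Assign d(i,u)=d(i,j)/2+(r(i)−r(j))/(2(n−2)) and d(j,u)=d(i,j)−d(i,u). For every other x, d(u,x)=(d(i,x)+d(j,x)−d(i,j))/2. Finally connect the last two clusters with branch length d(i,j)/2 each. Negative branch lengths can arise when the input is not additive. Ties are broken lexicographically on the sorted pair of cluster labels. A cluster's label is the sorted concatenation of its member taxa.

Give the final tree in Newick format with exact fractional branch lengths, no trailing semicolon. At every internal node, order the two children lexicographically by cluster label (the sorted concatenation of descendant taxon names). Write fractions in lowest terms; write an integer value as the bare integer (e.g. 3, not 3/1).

iteration 1: select E,J (d=4, Q=-162); attach at lengths (3/5, 17/5); label the merged cluster EJ
  updated: d(EJ,I)=2, d(EJ,M)=12, d(EJ,Q)=23, d(EJ,R)=26, d(EJ,S)=14
iteration 2: select EJ,I (d=2, Q=-119); attach at lengths (35/8, -19/8); label the merged cluster EIJ
  updated: d(EIJ,M)=27/2, d(EIJ,Q)=43/2, d(EIJ,R)=29/2, d(EIJ,S)=8
iteration 3: select EIJ,S (d=8, Q=-203/2); attach at lengths (9/4, 23/4); label the merged cluster EIJS
  updated: d(EIJS,M)=39/4, d(EIJS,Q)=71/4, d(EIJS,R)=61/4
iteration 4: select EIJS,Q (d=71/4, Q=-57); attach at lengths (57/8, 85/8); label the merged cluster EIJQS
  updated: d(EIJQS,M)=3, d(EIJQS,R)=31/4
iteration 5: select EIJQS,M (d=3, Q=-79/4); attach at lengths (7/8, 17/8); label the merged cluster EIJMQS
  updated: d(EIJMQS,R)=55/8
iteration 6: select EIJMQS,R (d=55/8); attach at lengths (55/16, 55/16); label the merged cluster EIJMQRS
final tree: ((((((E:3/5,J:17/5):35/8,I:-19/8):9/4,S:23/4):57/8,Q:85/8):7/8,M:17/8):55/16,R:55/16)
total length: 333/8

((((((E:3/5,J:17/5):35/8,I:-19/8):9/4,S:23/4):57/8,Q:85/8):7/8,M:17/8):55/16,R:55/16)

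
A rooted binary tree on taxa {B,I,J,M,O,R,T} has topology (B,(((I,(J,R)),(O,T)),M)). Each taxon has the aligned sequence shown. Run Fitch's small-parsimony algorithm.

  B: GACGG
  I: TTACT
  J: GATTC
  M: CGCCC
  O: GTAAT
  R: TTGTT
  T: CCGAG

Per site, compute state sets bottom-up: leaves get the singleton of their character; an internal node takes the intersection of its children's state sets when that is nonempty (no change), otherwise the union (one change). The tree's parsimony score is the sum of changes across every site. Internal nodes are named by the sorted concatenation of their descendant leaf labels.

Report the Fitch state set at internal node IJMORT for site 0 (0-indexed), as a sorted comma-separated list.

C

[col 0] JR: children J:{G}, R:{T} ∪→ {G,T}; cost 1
[col 0] IJR: children I:{T}, JR:{G,T} ∩→ {T}; cost 0
[col 0] OT: children O:{G}, T:{C} ∪→ {C,G}; cost 1
[col 0] IJORT: children IJR:{T}, OT:{C,G} ∪→ {C,G,T}; cost 1
[col 0] IJMORT: children IJORT:{C,G,T}, M:{C} ∩→ {C}; cost 0
[col 0] BIJMORT: children B:{G}, IJMORT:{C} ∪→ {C,G}; cost 1
[col 1] JR: children J:{A}, R:{T} ∪→ {A,T}; cost 1
[col 1] IJR: children I:{T}, JR:{A,T} ∩→ {T}; cost 0
[col 1] OT: children O:{T}, T:{C} ∪→ {C,T}; cost 1
[col 1] IJORT: children IJR:{T}, OT:{C,T} ∩→ {T}; cost 0
[col 1] IJMORT: children IJORT:{T}, M:{G} ∪→ {G,T}; cost 1
[col 1] BIJMORT: children B:{A}, IJMORT:{G,T} ∪→ {A,G,T}; cost 1
[col 2] JR: children J:{T}, R:{G} ∪→ {G,T}; cost 1
[col 2] IJR: children I:{A}, JR:{G,T} ∪→ {A,G,T}; cost 1
[col 2] OT: children O:{A}, T:{G} ∪→ {A,G}; cost 1
[col 2] IJORT: children IJR:{A,G,T}, OT:{A,G} ∩→ {A,G}; cost 0
[col 2] IJMORT: children IJORT:{A,G}, M:{C} ∪→ {A,C,G}; cost 1
[col 2] BIJMORT: children B:{C}, IJMORT:{A,C,G} ∩→ {C}; cost 0
[col 3] JR: children J:{T}, R:{T} ∩→ {T}; cost 0
[col 3] IJR: children I:{C}, JR:{T} ∪→ {C,T}; cost 1
[col 3] OT: children O:{A}, T:{A} ∩→ {A}; cost 0
[col 3] IJORT: children IJR:{C,T}, OT:{A} ∪→ {A,C,T}; cost 1
[col 3] IJMORT: children IJORT:{A,C,T}, M:{C} ∩→ {C}; cost 0
[col 3] BIJMORT: children B:{G}, IJMORT:{C} ∪→ {C,G}; cost 1
[col 4] JR: children J:{C}, R:{T} ∪→ {C,T}; cost 1
[col 4] IJR: children I:{T}, JR:{C,T} ∩→ {T}; cost 0
[col 4] OT: children O:{T}, T:{G} ∪→ {G,T}; cost 1
[col 4] IJORT: children IJR:{T}, OT:{G,T} ∩→ {T}; cost 0
[col 4] IJMORT: children IJORT:{T}, M:{C} ∪→ {C,T}; cost 1
[col 4] BIJMORT: children B:{G}, IJMORT:{C,T} ∪→ {C,G,T}; cost 1
per-site changes: [4, 4, 4, 3, 4]; total = 19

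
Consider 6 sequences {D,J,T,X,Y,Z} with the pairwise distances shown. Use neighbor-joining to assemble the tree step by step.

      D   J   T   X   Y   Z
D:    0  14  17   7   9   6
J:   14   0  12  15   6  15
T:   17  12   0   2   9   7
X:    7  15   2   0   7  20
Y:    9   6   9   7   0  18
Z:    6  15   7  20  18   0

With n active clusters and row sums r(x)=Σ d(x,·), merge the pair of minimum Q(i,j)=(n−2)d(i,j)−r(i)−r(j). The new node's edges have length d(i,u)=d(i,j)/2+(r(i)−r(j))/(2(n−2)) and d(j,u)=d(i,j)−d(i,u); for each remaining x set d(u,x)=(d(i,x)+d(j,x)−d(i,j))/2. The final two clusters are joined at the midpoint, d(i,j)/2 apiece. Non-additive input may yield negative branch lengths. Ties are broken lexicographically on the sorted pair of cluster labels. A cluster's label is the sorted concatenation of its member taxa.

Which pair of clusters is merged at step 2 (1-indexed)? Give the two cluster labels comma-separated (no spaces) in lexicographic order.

step 1: merge (D,Z) at d=6, Q=-95; branch lengths D→11/8, Z→37/8; new cluster DZ
  updated: d(DZ,J)=23/2, d(DZ,T)=9, d(DZ,X)=21/2, d(DZ,Y)=21/2
step 2: merge (T,X) at d=2, Q=-121/2; branch lengths T→7/12, X→17/12; new cluster TX
  updated: d(DZ,TX)=35/4, d(J,TX)=25/2, d(TX,Y)=7
step 3: merge (DZ,TX) at d=35/4, Q=-83/2; branch lengths DZ→5, TX→15/4; new cluster DTXZ
  updated: d(DTXZ,J)=61/8, d(DTXZ,Y)=35/8
step 4: merge (DTXZ,J) at d=61/8, Q=-18; branch lengths DTXZ→3, J→37/8; new cluster DJTXZ
  updated: d(DJTXZ,Y)=11/8
step 5: merge (DJTXZ,Y) at d=11/8; branch lengths DJTXZ→11/16, Y→11/16; new cluster DJTXYZ
final tree: ((((D:11/8,Z:37/8):5,(T:7/12,X:17/12):15/4):3,J:37/8):11/16,Y:11/16)
total length: 103/4

T,X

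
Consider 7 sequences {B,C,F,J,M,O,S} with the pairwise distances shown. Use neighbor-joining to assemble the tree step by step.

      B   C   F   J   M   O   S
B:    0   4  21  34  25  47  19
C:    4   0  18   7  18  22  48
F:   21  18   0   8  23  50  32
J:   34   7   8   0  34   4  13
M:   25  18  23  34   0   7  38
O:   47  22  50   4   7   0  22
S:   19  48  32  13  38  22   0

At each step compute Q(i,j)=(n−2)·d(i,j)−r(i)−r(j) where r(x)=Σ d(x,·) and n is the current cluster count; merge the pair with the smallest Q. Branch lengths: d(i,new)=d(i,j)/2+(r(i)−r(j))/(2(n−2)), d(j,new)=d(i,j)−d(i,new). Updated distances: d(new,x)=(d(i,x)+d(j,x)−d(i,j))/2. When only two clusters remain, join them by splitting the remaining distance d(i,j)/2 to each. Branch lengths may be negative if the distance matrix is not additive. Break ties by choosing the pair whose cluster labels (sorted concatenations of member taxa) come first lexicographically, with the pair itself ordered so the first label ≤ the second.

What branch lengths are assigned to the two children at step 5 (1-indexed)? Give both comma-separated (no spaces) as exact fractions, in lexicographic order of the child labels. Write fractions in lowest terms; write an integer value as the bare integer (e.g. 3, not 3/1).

17/8,103/8

1. join M+O (d=7, Q=-262) ⇒ MO; edges |M|=14/5, |O|=21/5
  updated: d(B,MO)=65/2, d(C,MO)=33/2, d(F,MO)=33, d(J,MO)=31/2, d(MO,S)=53/2
2. join B+C (d=4, Q=-188) ⇒ BC; edges |B|=33/8, |C|=-1/8
  updated: d(BC,F)=35/2, d(BC,J)=37/2, d(BC,MO)=45/2, d(BC,S)=63/2
3. join BC+F (d=35/2, Q=-128) ⇒ BCF; edges |BC|=26/3, |F|=53/6
  updated: d(BCF,J)=9/2, d(BCF,MO)=19, d(BCF,S)=23
4. join BCF+J (d=9/2, Q=-141/2) ⇒ BCFJ; edges |BCF|=45/8, |J|=-9/8
  updated: d(BCFJ,MO)=15, d(BCFJ,S)=63/4
5. join BCFJ+MO (d=15, Q=-229/4) ⇒ BCFJMO; edges |BCFJ|=17/8, |MO|=103/8
  updated: d(BCFJMO,S)=109/8
6. join BCFJMO+S (d=109/8) ⇒ BCFJMOS; edges |BCFJMO|=109/16, |S|=109/16
final tree: (((((B:33/8,C:-1/8):26/3,F:53/6):45/8,J:-9/8):17/8,(M:14/5,O:21/5):103/8):109/16,S:109/16)
total length: 493/8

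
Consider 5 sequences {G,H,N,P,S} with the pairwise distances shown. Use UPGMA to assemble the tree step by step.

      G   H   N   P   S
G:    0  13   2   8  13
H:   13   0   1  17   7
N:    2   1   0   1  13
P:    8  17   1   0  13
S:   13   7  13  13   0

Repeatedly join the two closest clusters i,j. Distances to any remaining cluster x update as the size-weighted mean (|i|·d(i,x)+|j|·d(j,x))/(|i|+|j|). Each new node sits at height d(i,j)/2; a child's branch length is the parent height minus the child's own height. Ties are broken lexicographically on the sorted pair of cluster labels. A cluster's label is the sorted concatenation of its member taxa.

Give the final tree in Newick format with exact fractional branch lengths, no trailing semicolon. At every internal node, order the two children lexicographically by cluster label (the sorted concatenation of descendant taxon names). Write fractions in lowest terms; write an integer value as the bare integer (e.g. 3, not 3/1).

iteration 1: select H,N (d=1); attach at lengths (1/2, 1/2); label the merged cluster HN
  updated: d(G,HN)=15/2, d(HN,P)=9, d(HN,S)=10
iteration 2: select G,HN (d=15/2); attach at lengths (15/4, 13/4); label the merged cluster GHN
  updated: d(GHN,P)=26/3, d(GHN,S)=11
iteration 3: select GHN,P (d=26/3); attach at lengths (7/12, 13/3); label the merged cluster GHNP
  updated: d(GHNP,S)=23/2
iteration 4: select GHNP,S (d=23/2); attach at lengths (17/12, 23/4); label the merged cluster GHNPS
final tree: (((G:15/4,(H:1/2,N:1/2):13/4):7/12,P:13/3):17/12,S:23/4)
total length: 241/12

(((G:15/4,(H:1/2,N:1/2):13/4):7/12,P:13/3):17/12,S:23/4)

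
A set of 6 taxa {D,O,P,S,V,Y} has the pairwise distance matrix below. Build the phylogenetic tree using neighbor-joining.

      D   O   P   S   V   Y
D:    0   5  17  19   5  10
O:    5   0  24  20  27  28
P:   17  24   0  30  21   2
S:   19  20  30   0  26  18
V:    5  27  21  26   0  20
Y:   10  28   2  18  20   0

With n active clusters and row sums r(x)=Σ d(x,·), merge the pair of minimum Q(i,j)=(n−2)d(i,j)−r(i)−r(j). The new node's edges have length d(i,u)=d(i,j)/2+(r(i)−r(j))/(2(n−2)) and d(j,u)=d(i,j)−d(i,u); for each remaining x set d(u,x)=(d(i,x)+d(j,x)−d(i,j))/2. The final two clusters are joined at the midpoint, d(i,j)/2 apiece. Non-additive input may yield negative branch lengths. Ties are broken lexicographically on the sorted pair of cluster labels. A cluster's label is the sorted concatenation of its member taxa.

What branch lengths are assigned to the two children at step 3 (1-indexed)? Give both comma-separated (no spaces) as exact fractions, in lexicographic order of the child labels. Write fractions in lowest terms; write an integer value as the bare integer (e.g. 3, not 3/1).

iteration 1: select P,Y (d=2, Q=-164); attach at lengths (3, -1); label the merged cluster PY
  updated: d(D,PY)=25/2, d(O,PY)=25, d(PY,S)=23, d(PY,V)=39/2
iteration 2: select O,S (d=20, Q=-105); attach at lengths (49/6, 71/6); label the merged cluster OS
  updated: d(D,OS)=2, d(OS,PY)=14, d(OS,V)=33/2
iteration 3: select D,V (d=5, Q=-101/2); attach at lengths (-23/8, 63/8); label the merged cluster DV
  updated: d(DV,OS)=27/4, d(DV,PY)=27/2
iteration 4: select DV,OS (d=27/4, Q=-137/4); attach at lengths (25/8, 29/8); label the merged cluster DOSV
  updated: d(DOSV,PY)=83/8
iteration 5: select DOSV,PY (d=83/8); attach at lengths (83/16, 83/16); label the merged cluster DOPSVY
final tree: (((D:-23/8,V:63/8):25/8,(O:49/6,S:71/6):29/8):83/16,(P:3,Y:-1):83/16)
total length: 353/8

-23/8,63/8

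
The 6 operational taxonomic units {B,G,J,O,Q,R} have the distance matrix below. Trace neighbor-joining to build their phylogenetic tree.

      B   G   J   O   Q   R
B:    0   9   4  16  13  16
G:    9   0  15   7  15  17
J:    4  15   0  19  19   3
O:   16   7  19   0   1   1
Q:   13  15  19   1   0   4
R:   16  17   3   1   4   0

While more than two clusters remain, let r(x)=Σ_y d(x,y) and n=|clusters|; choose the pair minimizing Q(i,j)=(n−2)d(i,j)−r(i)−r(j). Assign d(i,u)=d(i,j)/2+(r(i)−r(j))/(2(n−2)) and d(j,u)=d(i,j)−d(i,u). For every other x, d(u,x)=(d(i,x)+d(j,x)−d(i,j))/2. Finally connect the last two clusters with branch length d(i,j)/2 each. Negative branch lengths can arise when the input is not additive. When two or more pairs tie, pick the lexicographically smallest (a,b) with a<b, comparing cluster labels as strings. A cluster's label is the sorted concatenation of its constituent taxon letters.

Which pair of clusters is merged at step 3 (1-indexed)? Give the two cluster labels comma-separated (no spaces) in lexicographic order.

BGJ,R

1. join B+J (d=4, Q=-102) ⇒ BJ; edges |B|=7/4, |J|=9/4
  updated: d(BJ,G)=10, d(BJ,O)=31/2, d(BJ,Q)=14, d(BJ,R)=15/2
2. join BJ+G (d=10, Q=-66) ⇒ BGJ; edges |BJ|=14/3, |G|=16/3
  updated: d(BGJ,O)=25/4, d(BGJ,Q)=19/2, d(BGJ,R)=29/4
3. join BGJ+R (d=29/4, Q=-83/4) ⇒ BGJR; edges |BGJ|=101/16, |R|=15/16
  updated: d(BGJR,O)=0, d(BGJR,Q)=25/8
4. join BGJR+O (d=0, Q=-33/8) ⇒ BGJOR; edges |BGJR|=17/16, |O|=-17/16
  updated: d(BGJOR,Q)=33/16
5. join BGJOR+Q (d=33/16) ⇒ BGJOQR; edges |BGJOR|=33/32, |Q|=33/32
final tree: (((((B:7/4,J:9/4):14/3,G:16/3):101/16,R:15/16):17/16,O:-17/16):33/32,Q:33/32)
total length: 373/16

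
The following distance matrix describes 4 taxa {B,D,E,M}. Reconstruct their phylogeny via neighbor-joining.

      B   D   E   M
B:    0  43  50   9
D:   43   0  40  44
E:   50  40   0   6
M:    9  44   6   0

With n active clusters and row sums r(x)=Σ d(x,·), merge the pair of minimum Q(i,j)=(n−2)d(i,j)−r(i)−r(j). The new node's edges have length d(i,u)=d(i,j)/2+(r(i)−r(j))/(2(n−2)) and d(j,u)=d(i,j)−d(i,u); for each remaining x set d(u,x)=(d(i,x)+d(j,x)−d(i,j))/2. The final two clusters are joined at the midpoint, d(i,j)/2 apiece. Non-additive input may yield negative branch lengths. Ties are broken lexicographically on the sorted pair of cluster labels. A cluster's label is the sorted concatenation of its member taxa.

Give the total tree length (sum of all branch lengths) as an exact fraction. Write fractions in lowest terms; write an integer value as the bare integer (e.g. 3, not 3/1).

241/4

1. join B+D (d=43, Q=-143) ⇒ BD; edges |B|=61/4, |D|=111/4
  updated: d(BD,E)=47/2, d(BD,M)=5
2. join BD+E (d=47/2, Q=-69/2) ⇒ BDE; edges |BD|=45/4, |E|=49/4
  updated: d(BDE,M)=-25/4
3. join BDE+M (d=-25/4) ⇒ BDEM; edges |BDE|=-25/8, |M|=-25/8
final tree: (((B:61/4,D:111/4):45/4,E:49/4):-25/8,M:-25/8)
total length: 241/4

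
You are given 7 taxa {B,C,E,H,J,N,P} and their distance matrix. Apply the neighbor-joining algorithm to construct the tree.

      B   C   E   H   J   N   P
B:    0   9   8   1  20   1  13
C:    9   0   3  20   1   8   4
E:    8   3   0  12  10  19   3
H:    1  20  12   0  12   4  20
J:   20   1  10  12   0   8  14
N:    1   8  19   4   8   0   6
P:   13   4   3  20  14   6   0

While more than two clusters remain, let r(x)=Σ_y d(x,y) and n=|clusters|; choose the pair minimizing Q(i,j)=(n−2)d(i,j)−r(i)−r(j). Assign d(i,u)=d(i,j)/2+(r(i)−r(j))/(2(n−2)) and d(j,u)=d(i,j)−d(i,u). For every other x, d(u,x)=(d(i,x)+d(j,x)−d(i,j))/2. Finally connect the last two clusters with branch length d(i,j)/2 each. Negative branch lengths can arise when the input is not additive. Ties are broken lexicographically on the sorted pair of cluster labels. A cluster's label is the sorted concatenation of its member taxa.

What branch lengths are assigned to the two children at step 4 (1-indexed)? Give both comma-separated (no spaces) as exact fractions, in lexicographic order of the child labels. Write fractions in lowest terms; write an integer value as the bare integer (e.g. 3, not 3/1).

1. join B+H (d=1, Q=-116) ⇒ BH; edges |B|=-6/5, |H|=11/5
  updated: d(BH,C)=14, d(BH,E)=19/2, d(BH,J)=31/2, d(BH,N)=2, d(BH,P)=16
2. join BH+N (d=2, Q=-92) ⇒ BHN; edges |BH|=11/4, |N|=-3/4
  updated: d(BHN,C)=10, d(BHN,E)=53/4, d(BHN,J)=43/4, d(BHN,P)=10
3. join E+P (d=3, Q=-205/4) ⇒ EP; edges |E|=29/24, |P|=43/24
  updated: d(BHN,EP)=81/8, d(C,EP)=2, d(EP,J)=21/2
4. join BHN+EP (d=81/8, Q=-133/4) ⇒ BEHNP; edges |BHN|=57/8, |EP|=3
  updated: d(BEHNP,C)=15/16, d(BEHNP,J)=89/16
5. join BEHNP+C (d=15/16, Q=-15/2) ⇒ BCEHNP; edges |BEHNP|=11/4, |C|=-29/16
  updated: d(BCEHNP,J)=45/16
6. join BCEHNP+J (d=45/16) ⇒ BCEHJNP; edges |BCEHNP|=45/32, |J|=45/32
final tree: (((((B:-6/5,H:11/5):11/4,N:-3/4):57/8,(E:29/24,P:43/24):3):11/4,C:-29/16):45/32,J:45/32)
total length: 159/8

57/8,3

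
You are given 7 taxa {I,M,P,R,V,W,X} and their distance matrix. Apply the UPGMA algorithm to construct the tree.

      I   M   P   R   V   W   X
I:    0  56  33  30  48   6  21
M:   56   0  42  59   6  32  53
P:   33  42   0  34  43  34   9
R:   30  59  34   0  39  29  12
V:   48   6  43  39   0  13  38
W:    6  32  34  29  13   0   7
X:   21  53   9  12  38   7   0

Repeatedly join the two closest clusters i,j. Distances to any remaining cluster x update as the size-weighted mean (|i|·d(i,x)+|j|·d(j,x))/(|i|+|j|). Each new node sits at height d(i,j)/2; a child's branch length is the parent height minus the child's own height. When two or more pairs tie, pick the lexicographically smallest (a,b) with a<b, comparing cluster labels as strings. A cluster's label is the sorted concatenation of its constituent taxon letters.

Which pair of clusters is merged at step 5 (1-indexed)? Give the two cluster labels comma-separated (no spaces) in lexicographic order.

IW,PRX

1. join I+W (d=6) ⇒ IW; edges |I|=3, |W|=3
  updated: d(IW,M)=44, d(IW,P)=67/2, d(IW,R)=59/2, d(IW,V)=61/2, d(IW,X)=14
2. join M+V (d=6) ⇒ MV; edges |M|=3, |V|=3
  updated: d(IW,MV)=149/4, d(MV,P)=85/2, d(MV,R)=49, d(MV,X)=91/2
3. join P+X (d=9) ⇒ PX; edges |P|=9/2, |X|=9/2
  updated: d(IW,PX)=95/4, d(MV,PX)=44, d(PX,R)=23
4. join PX+R (d=23) ⇒ PRX; edges |PX|=7, |R|=23/2
  updated: d(IW,PRX)=77/3, d(MV,PRX)=137/3
5. join IW+PRX (d=77/3) ⇒ IPRWX; edges |IW|=59/6, |PRX|=4/3
  updated: d(IPRWX,MV)=423/10
6. join IPRWX+MV (d=423/10) ⇒ IMPRVWX; edges |IPRWX|=499/60, |MV|=363/20
final tree: (((I:3,W:3):59/6,((P:9/2,X:9/2):7,R:23/2):4/3):499/60,(M:3,V:3):363/20)
total length: 1157/15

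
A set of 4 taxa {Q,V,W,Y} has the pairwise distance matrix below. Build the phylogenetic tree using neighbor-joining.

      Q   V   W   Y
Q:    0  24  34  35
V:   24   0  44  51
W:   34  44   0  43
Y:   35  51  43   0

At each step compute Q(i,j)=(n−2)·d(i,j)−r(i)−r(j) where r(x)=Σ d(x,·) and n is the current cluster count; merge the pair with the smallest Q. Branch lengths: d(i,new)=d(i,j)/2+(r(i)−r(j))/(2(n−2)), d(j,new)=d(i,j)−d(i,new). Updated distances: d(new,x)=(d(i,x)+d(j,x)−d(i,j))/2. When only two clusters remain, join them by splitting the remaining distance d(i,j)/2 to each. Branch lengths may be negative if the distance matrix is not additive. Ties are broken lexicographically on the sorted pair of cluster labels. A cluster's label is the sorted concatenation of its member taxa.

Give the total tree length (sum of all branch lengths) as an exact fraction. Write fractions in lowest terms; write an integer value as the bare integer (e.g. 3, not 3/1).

149/2

1. join Q+V (d=24, Q=-164) ⇒ QV; edges |Q|=11/2, |V|=37/2
  updated: d(QV,W)=27, d(QV,Y)=31
2. join QV+W (d=27, Q=-101) ⇒ QVW; edges |QV|=15/2, |W|=39/2
  updated: d(QVW,Y)=47/2
3. join QVW+Y (d=47/2) ⇒ QVWY; edges |QVW|=47/4, |Y|=47/4
final tree: (((Q:11/2,V:37/2):15/2,W:39/2):47/4,Y:47/4)
total length: 149/2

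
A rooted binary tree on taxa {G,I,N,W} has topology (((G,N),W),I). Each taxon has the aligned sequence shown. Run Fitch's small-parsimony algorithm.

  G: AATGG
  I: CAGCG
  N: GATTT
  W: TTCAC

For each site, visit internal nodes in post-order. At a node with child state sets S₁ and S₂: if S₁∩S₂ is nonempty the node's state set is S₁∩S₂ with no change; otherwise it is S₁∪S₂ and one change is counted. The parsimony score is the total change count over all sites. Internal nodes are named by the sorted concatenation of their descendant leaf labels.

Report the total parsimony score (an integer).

11

site 0, node GN: G={A} ∪ N={G} → {A,G} (+1)
site 0, node GNW: GN={A,G} ∪ W={T} → {A,G,T} (+1)
site 0, node GINW: GNW={A,G,T} ∪ I={C} → {A,C,G,T} (+1)
site 1, node GN: G={A} ∩ N={A} → {A} (+0)
site 1, node GNW: GN={A} ∪ W={T} → {A,T} (+1)
site 1, node GINW: GNW={A,T} ∩ I={A} → {A} (+0)
site 2, node GN: G={T} ∩ N={T} → {T} (+0)
site 2, node GNW: GN={T} ∪ W={C} → {C,T} (+1)
site 2, node GINW: GNW={C,T} ∪ I={G} → {C,G,T} (+1)
site 3, node GN: G={G} ∪ N={T} → {G,T} (+1)
site 3, node GNW: GN={G,T} ∪ W={A} → {A,G,T} (+1)
site 3, node GINW: GNW={A,G,T} ∪ I={C} → {A,C,G,T} (+1)
site 4, node GN: G={G} ∪ N={T} → {G,T} (+1)
site 4, node GNW: GN={G,T} ∪ W={C} → {C,G,T} (+1)
site 4, node GINW: GNW={C,G,T} ∩ I={G} → {G} (+0)
per-site changes: [3, 1, 2, 3, 2]; total = 11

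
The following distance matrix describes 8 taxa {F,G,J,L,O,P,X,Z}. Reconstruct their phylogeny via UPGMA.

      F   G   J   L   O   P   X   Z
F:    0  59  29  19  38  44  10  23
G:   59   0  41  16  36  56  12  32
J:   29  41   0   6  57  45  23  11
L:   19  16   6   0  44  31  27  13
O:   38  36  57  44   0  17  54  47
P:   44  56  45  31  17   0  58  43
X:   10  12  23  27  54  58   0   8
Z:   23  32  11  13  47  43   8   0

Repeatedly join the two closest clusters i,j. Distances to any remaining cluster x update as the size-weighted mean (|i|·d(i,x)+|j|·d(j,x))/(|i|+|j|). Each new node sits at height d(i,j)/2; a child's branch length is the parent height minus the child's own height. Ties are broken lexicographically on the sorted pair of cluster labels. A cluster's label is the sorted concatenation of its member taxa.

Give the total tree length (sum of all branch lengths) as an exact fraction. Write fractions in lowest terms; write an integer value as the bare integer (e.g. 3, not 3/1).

96

step 1: merge (J,L) at d=6; branch lengths J→3, L→3; new cluster JL
  updated: d(F,JL)=24, d(G,JL)=57/2, d(JL,O)=101/2, d(JL,P)=38, d(JL,X)=25, d(JL,Z)=12
step 2: merge (X,Z) at d=8; branch lengths X→4, Z→4; new cluster XZ
  updated: d(F,XZ)=33/2, d(G,XZ)=22, d(JL,XZ)=37/2, d(O,XZ)=101/2, d(P,XZ)=101/2
step 3: merge (F,XZ) at d=33/2; branch lengths F→33/4, XZ→17/4; new cluster FXZ
  updated: d(FXZ,G)=103/3, d(FXZ,JL)=61/3, d(FXZ,O)=139/3, d(FXZ,P)=145/3
step 4: merge (O,P) at d=17; branch lengths O→17/2, P→17/2; new cluster OP
  updated: d(FXZ,OP)=142/3, d(G,OP)=46, d(JL,OP)=177/4
step 5: merge (FXZ,JL) at d=61/3; branch lengths FXZ→23/12, JL→43/6; new cluster FJLXZ
  updated: d(FJLXZ,G)=32, d(FJLXZ,OP)=461/10
step 6: merge (FJLXZ,G) at d=32; branch lengths FJLXZ→35/6, G→16; new cluster FGJLXZ
  updated: d(FGJLXZ,OP)=553/12
step 7: merge (FGJLXZ,OP) at d=553/12; branch lengths FGJLXZ→169/24, OP→349/24; new cluster FGJLOPXZ
final tree: ((((F:33/4,(X:4,Z:4):17/4):23/12,(J:3,L:3):43/6):35/6,G:16):169/24,(O:17/2,P:17/2):349/24)
total length: 96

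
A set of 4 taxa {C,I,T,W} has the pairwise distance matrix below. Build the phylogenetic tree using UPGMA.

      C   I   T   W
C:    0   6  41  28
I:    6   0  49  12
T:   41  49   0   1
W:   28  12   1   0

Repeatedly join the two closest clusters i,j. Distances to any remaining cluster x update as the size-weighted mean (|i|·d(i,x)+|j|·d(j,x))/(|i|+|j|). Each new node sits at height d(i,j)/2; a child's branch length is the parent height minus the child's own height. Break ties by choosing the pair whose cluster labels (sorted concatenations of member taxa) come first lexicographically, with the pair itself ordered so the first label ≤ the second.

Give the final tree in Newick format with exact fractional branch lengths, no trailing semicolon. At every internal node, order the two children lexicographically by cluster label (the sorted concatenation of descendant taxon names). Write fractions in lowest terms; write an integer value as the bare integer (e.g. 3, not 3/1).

((C:3,I:3):53/4,(T:1/2,W:1/2):63/4)

1. join T+W (d=1) ⇒ TW; edges |T|=1/2, |W|=1/2
  updated: d(C,TW)=69/2, d(I,TW)=61/2
2. join C+I (d=6) ⇒ CI; edges |C|=3, |I|=3
  updated: d(CI,TW)=65/2
3. join CI+TW (d=65/2) ⇒ CITW; edges |CI|=53/4, |TW|=63/4
final tree: ((C:3,I:3):53/4,(T:1/2,W:1/2):63/4)
total length: 36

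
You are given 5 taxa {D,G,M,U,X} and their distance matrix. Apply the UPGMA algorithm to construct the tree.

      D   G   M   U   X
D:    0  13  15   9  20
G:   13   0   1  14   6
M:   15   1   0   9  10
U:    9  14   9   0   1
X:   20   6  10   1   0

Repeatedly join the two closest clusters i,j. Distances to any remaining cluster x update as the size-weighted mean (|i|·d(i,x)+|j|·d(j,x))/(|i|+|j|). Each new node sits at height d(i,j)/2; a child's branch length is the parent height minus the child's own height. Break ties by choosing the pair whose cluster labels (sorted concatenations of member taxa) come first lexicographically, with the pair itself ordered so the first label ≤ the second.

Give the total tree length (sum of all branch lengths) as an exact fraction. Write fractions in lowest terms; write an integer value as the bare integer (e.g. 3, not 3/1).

161/8

1. join G+M (d=1) ⇒ GM; edges |G|=1/2, |M|=1/2
  updated: d(D,GM)=14, d(GM,U)=23/2, d(GM,X)=8
2. join U+X (d=1) ⇒ UX; edges |U|=1/2, |X|=1/2
  updated: d(D,UX)=29/2, d(GM,UX)=39/4
3. join GM+UX (d=39/4) ⇒ GMUX; edges |GM|=35/8, |UX|=35/8
  updated: d(D,GMUX)=57/4
4. join D+GMUX (d=57/4) ⇒ DGMUX; edges |D|=57/8, |GMUX|=9/4
final tree: (D:57/8,((G:1/2,M:1/2):35/8,(U:1/2,X:1/2):35/8):9/4)
total length: 161/8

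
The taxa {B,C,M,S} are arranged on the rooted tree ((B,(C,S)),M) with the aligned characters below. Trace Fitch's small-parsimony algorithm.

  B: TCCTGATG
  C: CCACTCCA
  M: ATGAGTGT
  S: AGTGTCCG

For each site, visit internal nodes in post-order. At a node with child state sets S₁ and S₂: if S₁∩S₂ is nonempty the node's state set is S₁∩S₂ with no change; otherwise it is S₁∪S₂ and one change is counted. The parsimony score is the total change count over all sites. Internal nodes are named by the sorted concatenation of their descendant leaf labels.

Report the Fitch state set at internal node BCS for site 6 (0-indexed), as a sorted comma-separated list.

C,T

CS@0: {C} ∪ {A} = {A,C} (union, +1)
BCS@0: {T} ∪ {A,C} = {A,C,T} (union, +1)
BCMS@0: {A,C,T} ∩ {A} = {A} (intersection, +0)
CS@1: {C} ∪ {G} = {C,G} (union, +1)
BCS@1: {C} ∩ {C,G} = {C} (intersection, +0)
BCMS@1: {C} ∪ {T} = {C,T} (union, +1)
CS@2: {A} ∪ {T} = {A,T} (union, +1)
BCS@2: {C} ∪ {A,T} = {A,C,T} (union, +1)
BCMS@2: {A,C,T} ∪ {G} = {A,C,G,T} (union, +1)
CS@3: {C} ∪ {G} = {C,G} (union, +1)
BCS@3: {T} ∪ {C,G} = {C,G,T} (union, +1)
BCMS@3: {C,G,T} ∪ {A} = {A,C,G,T} (union, +1)
CS@4: {T} ∩ {T} = {T} (intersection, +0)
BCS@4: {G} ∪ {T} = {G,T} (union, +1)
BCMS@4: {G,T} ∩ {G} = {G} (intersection, +0)
CS@5: {C} ∩ {C} = {C} (intersection, +0)
BCS@5: {A} ∪ {C} = {A,C} (union, +1)
BCMS@5: {A,C} ∪ {T} = {A,C,T} (union, +1)
CS@6: {C} ∩ {C} = {C} (intersection, +0)
BCS@6: {T} ∪ {C} = {C,T} (union, +1)
BCMS@6: {C,T} ∪ {G} = {C,G,T} (union, +1)
CS@7: {A} ∪ {G} = {A,G} (union, +1)
BCS@7: {G} ∩ {A,G} = {G} (intersection, +0)
BCMS@7: {G} ∪ {T} = {G,T} (union, +1)
per-site changes: [2, 2, 3, 3, 1, 2, 2, 2]; total = 17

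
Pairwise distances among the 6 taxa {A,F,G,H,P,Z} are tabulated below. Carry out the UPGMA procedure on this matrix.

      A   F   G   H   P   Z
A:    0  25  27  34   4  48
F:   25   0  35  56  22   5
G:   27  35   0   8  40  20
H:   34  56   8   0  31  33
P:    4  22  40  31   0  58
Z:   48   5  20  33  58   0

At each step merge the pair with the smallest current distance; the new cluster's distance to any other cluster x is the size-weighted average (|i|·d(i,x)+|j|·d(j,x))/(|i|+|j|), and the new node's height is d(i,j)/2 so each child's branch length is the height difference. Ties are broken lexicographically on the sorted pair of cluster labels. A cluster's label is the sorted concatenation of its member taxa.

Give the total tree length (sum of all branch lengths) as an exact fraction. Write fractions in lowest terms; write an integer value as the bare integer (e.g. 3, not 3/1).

step 1: merge (A,P) at d=4; branch lengths A→2, P→2; new cluster AP
  updated: d(AP,F)=47/2, d(AP,G)=67/2, d(AP,H)=65/2, d(AP,Z)=53
step 2: merge (F,Z) at d=5; branch lengths F→5/2, Z→5/2; new cluster FZ
  updated: d(AP,FZ)=153/4, d(FZ,G)=55/2, d(FZ,H)=89/2
step 3: merge (G,H) at d=8; branch lengths G→4, H→4; new cluster GH
  updated: d(AP,GH)=33, d(FZ,GH)=36
step 4: merge (AP,GH) at d=33; branch lengths AP→29/2, GH→25/2; new cluster AGHP
  updated: d(AGHP,FZ)=297/8
step 5: merge (AGHP,FZ) at d=297/8; branch lengths AGHP→33/16, FZ→257/16; new cluster AFGHPZ
final tree: (((A:2,P:2):29/2,(G:4,H:4):25/2):33/16,(F:5/2,Z:5/2):257/16)
total length: 497/8

497/8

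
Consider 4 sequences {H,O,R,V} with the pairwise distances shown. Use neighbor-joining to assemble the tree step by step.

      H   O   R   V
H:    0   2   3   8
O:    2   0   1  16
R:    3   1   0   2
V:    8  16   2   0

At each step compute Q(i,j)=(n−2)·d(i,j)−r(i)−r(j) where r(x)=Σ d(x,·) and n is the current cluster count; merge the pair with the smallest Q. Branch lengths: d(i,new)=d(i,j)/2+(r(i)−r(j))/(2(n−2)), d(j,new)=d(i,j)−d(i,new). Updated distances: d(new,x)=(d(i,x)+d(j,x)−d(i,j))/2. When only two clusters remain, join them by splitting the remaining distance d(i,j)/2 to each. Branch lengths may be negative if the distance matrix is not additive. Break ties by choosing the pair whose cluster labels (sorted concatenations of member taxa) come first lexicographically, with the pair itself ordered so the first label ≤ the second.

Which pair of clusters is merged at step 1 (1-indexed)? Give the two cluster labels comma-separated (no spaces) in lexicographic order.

1. join H+O (d=2, Q=-28) ⇒ HO; edges |H|=-1/2, |O|=5/2
  updated: d(HO,R)=1, d(HO,V)=11
2. join HO+R (d=1, Q=-14) ⇒ HOR; edges |HO|=5, |R|=-4
  updated: d(HOR,V)=6
3. join HOR+V (d=6) ⇒ HORV; edges |HOR|=3, |V|=3
final tree: (((H:-1/2,O:5/2):5,R:-4):3,V:3)
total length: 9

H,O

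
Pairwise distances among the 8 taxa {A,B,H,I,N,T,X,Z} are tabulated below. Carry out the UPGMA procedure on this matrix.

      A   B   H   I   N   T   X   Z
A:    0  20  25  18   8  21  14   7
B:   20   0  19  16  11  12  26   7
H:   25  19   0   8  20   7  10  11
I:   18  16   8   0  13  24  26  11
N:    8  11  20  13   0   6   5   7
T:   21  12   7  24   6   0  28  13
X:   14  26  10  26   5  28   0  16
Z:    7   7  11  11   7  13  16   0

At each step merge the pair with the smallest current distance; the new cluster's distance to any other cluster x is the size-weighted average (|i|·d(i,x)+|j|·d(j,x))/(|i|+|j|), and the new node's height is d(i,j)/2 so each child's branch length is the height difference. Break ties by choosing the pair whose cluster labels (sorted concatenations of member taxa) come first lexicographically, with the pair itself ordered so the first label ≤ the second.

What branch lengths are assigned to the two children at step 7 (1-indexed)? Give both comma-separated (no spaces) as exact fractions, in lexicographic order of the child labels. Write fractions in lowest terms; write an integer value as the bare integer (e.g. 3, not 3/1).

step 1: merge (N,X) at d=5; branch lengths N→5/2, X→5/2; new cluster NX
  updated: d(A,NX)=11, d(B,NX)=37/2, d(H,NX)=15, d(I,NX)=39/2, d(NX,T)=17, d(NX,Z)=23/2
step 2: merge (A,Z) at d=7; branch lengths A→7/2, Z→7/2; new cluster AZ
  updated: d(AZ,B)=27/2, d(AZ,H)=18, d(AZ,I)=29/2, d(AZ,NX)=45/4, d(AZ,T)=17
step 3: merge (H,T) at d=7; branch lengths H→7/2, T→7/2; new cluster HT
  updated: d(AZ,HT)=35/2, d(B,HT)=31/2, d(HT,I)=16, d(HT,NX)=16
step 4: merge (AZ,NX) at d=45/4; branch lengths AZ→17/8, NX→25/8; new cluster ANXZ
  updated: d(ANXZ,B)=16, d(ANXZ,HT)=67/4, d(ANXZ,I)=17
step 5: merge (B,HT) at d=31/2; branch lengths B→31/4, HT→17/4; new cluster BHT
  updated: d(ANXZ,BHT)=33/2, d(BHT,I)=16
step 6: merge (BHT,I) at d=16; branch lengths BHT→1/4, I→8; new cluster BHIT
  updated: d(ANXZ,BHIT)=133/8
step 7: merge (ANXZ,BHIT) at d=133/8; branch lengths ANXZ→43/16, BHIT→5/16; new cluster ABHINTXZ
final tree: (((A:7/2,Z:7/2):17/8,(N:5/2,X:5/2):25/8):43/16,((B:31/4,(H:7/2,T:7/2):17/4):1/4,I:8):5/16)
total length: 95/2

43/16,5/16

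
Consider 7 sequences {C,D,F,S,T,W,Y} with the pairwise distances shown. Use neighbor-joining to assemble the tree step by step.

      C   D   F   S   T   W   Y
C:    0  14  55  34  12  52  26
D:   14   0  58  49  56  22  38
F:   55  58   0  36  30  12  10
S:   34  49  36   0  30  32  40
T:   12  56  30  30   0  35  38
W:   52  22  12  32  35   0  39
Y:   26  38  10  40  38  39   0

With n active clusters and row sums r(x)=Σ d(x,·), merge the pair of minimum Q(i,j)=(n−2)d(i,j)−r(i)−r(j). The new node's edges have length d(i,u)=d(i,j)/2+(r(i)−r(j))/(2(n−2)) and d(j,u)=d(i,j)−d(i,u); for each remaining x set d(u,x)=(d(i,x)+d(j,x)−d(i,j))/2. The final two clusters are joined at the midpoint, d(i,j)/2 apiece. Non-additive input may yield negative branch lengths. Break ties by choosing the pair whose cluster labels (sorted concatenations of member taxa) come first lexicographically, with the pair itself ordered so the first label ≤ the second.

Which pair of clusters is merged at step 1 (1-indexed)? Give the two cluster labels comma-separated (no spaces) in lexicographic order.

C,D

step 1: merge (C,D) at d=14, Q=-360; branch lengths C→13/5, D→57/5; new cluster CD
  updated: d(CD,F)=99/2, d(CD,S)=69/2, d(CD,T)=27, d(CD,W)=30, d(CD,Y)=25
step 2: merge (F,Y) at d=10, Q=-499/2; branch lengths F→51/16, Y→109/16; new cluster FY
  updated: d(CD,FY)=129/4, d(FY,S)=33, d(FY,T)=29, d(FY,W)=41/2
step 3: merge (FY,W) at d=41/2, Q=-683/4; branch lengths FY→235/24, W→257/24; new cluster FWY
  updated: d(CD,FWY)=167/8, d(FWY,S)=89/4, d(FWY,T)=87/4
step 4: merge (CD,T) at d=27, Q=-857/8; branch lengths CD→461/32, T→403/32; new cluster CDT
  updated: d(CDT,FWY)=125/16, d(CDT,S)=75/4
step 5: merge (CDT,FWY) at d=125/16, Q=-781/16; branch lengths CDT→69/32, FWY→181/32; new cluster CDFTWY
  updated: d(CDFTWY,S)=531/32
step 6: merge (CDFTWY,S) at d=531/32; branch lengths CDFTWY→531/64, S→531/64; new cluster CDFSTWY
final tree: ((((C:13/5,D:57/5):461/32,T:403/32):69/32,((F:51/16,Y:109/16):235/24,W:257/24):181/32):531/64,S:531/64)
total length: 3069/32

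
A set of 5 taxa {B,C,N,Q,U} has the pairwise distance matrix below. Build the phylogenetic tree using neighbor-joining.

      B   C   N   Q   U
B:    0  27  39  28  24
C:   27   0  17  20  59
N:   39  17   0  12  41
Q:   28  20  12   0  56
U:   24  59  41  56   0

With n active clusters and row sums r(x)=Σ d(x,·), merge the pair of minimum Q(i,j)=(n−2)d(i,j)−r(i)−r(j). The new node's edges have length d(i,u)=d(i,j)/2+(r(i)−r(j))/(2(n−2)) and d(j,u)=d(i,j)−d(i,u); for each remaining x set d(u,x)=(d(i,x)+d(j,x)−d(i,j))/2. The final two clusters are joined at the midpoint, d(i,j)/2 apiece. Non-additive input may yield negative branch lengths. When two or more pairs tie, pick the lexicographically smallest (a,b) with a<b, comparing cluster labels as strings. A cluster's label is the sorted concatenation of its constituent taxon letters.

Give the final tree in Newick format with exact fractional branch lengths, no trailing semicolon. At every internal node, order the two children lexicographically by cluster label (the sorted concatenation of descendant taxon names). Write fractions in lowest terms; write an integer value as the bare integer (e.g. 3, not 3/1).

step 1: merge (B,U) at d=24, Q=-226; branch lengths B→5/3, U→67/3; new cluster BU
  updated: d(BU,C)=31, d(BU,N)=28, d(BU,Q)=30
step 2: merge (BU,C) at d=31, Q=-95; branch lengths BU→83/4, C→41/4; new cluster BCU
  updated: d(BCU,N)=7, d(BCU,Q)=19/2
step 3: merge (BCU,N) at d=7, Q=-57/2; branch lengths BCU→9/4, N→19/4; new cluster BCNU
  updated: d(BCNU,Q)=29/4
step 4: merge (BCNU,Q) at d=29/4; branch lengths BCNU→29/8, Q→29/8; new cluster BCNQU
final tree: ((((B:5/3,U:67/3):83/4,C:41/4):9/4,N:19/4):29/8,Q:29/8)
total length: 277/4

((((B:5/3,U:67/3):83/4,C:41/4):9/4,N:19/4):29/8,Q:29/8)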